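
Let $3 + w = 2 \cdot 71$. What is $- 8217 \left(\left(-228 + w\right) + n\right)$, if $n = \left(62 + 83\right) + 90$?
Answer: $-1199682$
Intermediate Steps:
$w = 139$ ($w = -3 + 2 \cdot 71 = -3 + 142 = 139$)
$n = 235$ ($n = 145 + 90 = 235$)
$- 8217 \left(\left(-228 + w\right) + n\right) = - 8217 \left(\left(-228 + 139\right) + 235\right) = - 8217 \left(-89 + 235\right) = \left(-8217\right) 146 = -1199682$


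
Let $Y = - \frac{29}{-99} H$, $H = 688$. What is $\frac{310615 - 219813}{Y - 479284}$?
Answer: $- \frac{4494699}{23714582} \approx -0.18953$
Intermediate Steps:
$Y = \frac{19952}{99}$ ($Y = - \frac{29}{-99} \cdot 688 = \left(-29\right) \left(- \frac{1}{99}\right) 688 = \frac{29}{99} \cdot 688 = \frac{19952}{99} \approx 201.54$)
$\frac{310615 - 219813}{Y - 479284} = \frac{310615 - 219813}{\frac{19952}{99} - 479284} = \frac{90802}{- \frac{47429164}{99}} = 90802 \left(- \frac{99}{47429164}\right) = - \frac{4494699}{23714582}$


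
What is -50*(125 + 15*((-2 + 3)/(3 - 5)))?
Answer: -5875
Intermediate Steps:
-50*(125 + 15*((-2 + 3)/(3 - 5))) = -50*(125 + 15*(1/(-2))) = -50*(125 + 15*(1*(-½))) = -50*(125 + 15*(-½)) = -50*(125 - 15/2) = -50*235/2 = -5875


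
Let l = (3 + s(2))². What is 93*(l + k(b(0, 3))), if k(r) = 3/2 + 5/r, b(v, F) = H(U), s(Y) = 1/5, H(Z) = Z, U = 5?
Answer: 59241/50 ≈ 1184.8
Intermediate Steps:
s(Y) = ⅕ (s(Y) = 1*(⅕) = ⅕)
b(v, F) = 5
k(r) = 3/2 + 5/r (k(r) = 3*(½) + 5/r = 3/2 + 5/r)
l = 256/25 (l = (3 + ⅕)² = (16/5)² = 256/25 ≈ 10.240)
93*(l + k(b(0, 3))) = 93*(256/25 + (3/2 + 5/5)) = 93*(256/25 + (3/2 + 5*(⅕))) = 93*(256/25 + (3/2 + 1)) = 93*(256/25 + 5/2) = 93*(637/50) = 59241/50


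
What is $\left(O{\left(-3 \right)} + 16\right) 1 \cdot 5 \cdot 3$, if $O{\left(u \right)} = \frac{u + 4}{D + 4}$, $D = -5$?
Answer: $225$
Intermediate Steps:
$O{\left(u \right)} = -4 - u$ ($O{\left(u \right)} = \frac{u + 4}{-5 + 4} = \frac{4 + u}{-1} = \left(4 + u\right) \left(-1\right) = -4 - u$)
$\left(O{\left(-3 \right)} + 16\right) 1 \cdot 5 \cdot 3 = \left(\left(-4 - -3\right) + 16\right) 1 \cdot 5 \cdot 3 = \left(\left(-4 + 3\right) + 16\right) 5 \cdot 3 = \left(-1 + 16\right) 5 \cdot 3 = 15 \cdot 5 \cdot 3 = 75 \cdot 3 = 225$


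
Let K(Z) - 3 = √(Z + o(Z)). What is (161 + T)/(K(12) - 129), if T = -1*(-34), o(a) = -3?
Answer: -65/41 ≈ -1.5854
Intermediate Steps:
K(Z) = 3 + √(-3 + Z) (K(Z) = 3 + √(Z - 3) = 3 + √(-3 + Z))
T = 34
(161 + T)/(K(12) - 129) = (161 + 34)/((3 + √(-3 + 12)) - 129) = 195/((3 + √9) - 129) = 195/((3 + 3) - 129) = 195/(6 - 129) = 195/(-123) = 195*(-1/123) = -65/41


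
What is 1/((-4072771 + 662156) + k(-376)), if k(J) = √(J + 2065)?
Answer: -3410615/11632294676536 - √1689/11632294676536 ≈ -2.9321e-7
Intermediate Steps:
k(J) = √(2065 + J)
1/((-4072771 + 662156) + k(-376)) = 1/((-4072771 + 662156) + √(2065 - 376)) = 1/(-3410615 + √1689)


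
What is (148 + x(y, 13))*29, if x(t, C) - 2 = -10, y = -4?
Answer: 4060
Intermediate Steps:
x(t, C) = -8 (x(t, C) = 2 - 10 = -8)
(148 + x(y, 13))*29 = (148 - 8)*29 = 140*29 = 4060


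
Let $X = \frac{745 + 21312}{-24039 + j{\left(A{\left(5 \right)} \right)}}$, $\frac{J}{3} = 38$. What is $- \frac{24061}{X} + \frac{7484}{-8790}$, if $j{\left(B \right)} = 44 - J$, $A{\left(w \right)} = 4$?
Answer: $\frac{2549398285061}{96940515} \approx 26299.0$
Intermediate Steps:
$J = 114$ ($J = 3 \cdot 38 = 114$)
$j{\left(B \right)} = -70$ ($j{\left(B \right)} = 44 - 114 = -70$)
$X = - \frac{22057}{24109}$ ($X = \frac{745 + 21312}{-24039 - 70} = \frac{22057}{-24109} = 22057 \left(- \frac{1}{24109}\right) = - \frac{22057}{24109} \approx -0.91489$)
$- \frac{24061}{X} + \frac{7484}{-8790} = - \frac{24061}{- \frac{22057}{24109}} + \frac{7484}{-8790} = \left(-24061\right) \left(- \frac{24109}{22057}\right) + 7484 \left(- \frac{1}{8790}\right) = \frac{580086649}{22057} - \frac{3742}{4395} = \frac{2549398285061}{96940515}$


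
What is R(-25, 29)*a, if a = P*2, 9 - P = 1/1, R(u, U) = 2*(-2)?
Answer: -64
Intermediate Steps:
R(u, U) = -4
P = 8 (P = 9 - 1/1 = 9 - 1 = 8)
a = 16 (a = 8*2 = 16)
R(-25, 29)*a = -4*16 = -64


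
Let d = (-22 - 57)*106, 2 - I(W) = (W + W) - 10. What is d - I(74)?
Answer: -8238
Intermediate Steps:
I(W) = 12 - 2*W (I(W) = 2 - ((W + W) - 10) = 2 - (2*W - 10) = 2 - (-10 + 2*W) = 2 + (10 - 2*W) = 12 - 2*W)
d = -8374 (d = -79*106 = -8374)
d - I(74) = -8374 - (12 - 2*74) = -8374 - (12 - 148) = -8374 - 1*(-136) = -8374 + 136 = -8238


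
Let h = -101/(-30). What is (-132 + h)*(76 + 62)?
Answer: -88757/5 ≈ -17751.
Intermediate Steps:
h = 101/30 (h = -101*(-1/30) = 101/30 ≈ 3.3667)
(-132 + h)*(76 + 62) = (-132 + 101/30)*(76 + 62) = -3859/30*138 = -88757/5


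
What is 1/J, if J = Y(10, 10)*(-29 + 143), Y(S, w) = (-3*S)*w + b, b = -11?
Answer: -1/35454 ≈ -2.8206e-5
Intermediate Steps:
Y(S, w) = -11 - 3*S*w (Y(S, w) = (-3*S)*w - 11 = -3*S*w - 11 = -11 - 3*S*w)
J = -35454 (J = (-11 - 3*10*10)*(-29 + 143) = (-11 - 300)*114 = -311*114 = -35454)
1/J = 1/(-35454) = -1/35454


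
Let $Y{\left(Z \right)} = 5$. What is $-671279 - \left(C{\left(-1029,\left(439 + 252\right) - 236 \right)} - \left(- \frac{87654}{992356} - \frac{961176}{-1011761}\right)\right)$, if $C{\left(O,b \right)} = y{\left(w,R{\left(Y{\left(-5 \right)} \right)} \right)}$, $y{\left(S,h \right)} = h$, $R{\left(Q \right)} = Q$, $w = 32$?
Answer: $- \frac{336993230962428091}{502013549458} \approx -6.7128 \cdot 10^{5}$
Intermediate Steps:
$C{\left(O,b \right)} = 5$
$-671279 - \left(C{\left(-1029,\left(439 + 252\right) - 236 \right)} - \left(- \frac{87654}{992356} - \frac{961176}{-1011761}\right)\right) = -671279 - \left(5 - \left(- \frac{87654}{992356} - \frac{961176}{-1011761}\right)\right) = -671279 - \left(5 - \left(\left(-87654\right) \frac{1}{992356} - - \frac{961176}{1011761}\right)\right) = -671279 - \left(5 - \left(- \frac{43827}{496178} + \frac{961176}{1011761}\right)\right) = -671279 - \left(5 - \frac{432571935981}{502013549458}\right) = -671279 - \frac{2077495811309}{502013549458} = - \frac{336993230962428091}{502013549458}$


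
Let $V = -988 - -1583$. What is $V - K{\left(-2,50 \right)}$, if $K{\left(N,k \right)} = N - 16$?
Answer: $613$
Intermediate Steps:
$K{\left(N,k \right)} = -16 + N$
$V = 595$ ($V = -988 + 1583 = 595$)
$V - K{\left(-2,50 \right)} = 595 - \left(-16 - 2\right) = 595 - -18 = 595 + 18 = 613$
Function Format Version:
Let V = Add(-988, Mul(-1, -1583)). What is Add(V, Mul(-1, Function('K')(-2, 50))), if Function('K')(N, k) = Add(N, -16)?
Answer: 613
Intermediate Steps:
Function('K')(N, k) = Add(-16, N)
V = 595 (V = Add(-988, 1583) = 595)
Add(V, Mul(-1, Function('K')(-2, 50))) = Add(595, Mul(-1, Add(-16, -2))) = Add(595, Mul(-1, -18)) = Add(595, 18) = 613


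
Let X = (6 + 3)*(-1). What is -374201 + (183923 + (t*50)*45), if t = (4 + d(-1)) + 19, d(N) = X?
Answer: -158778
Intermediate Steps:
X = -9 (X = 9*(-1) = -9)
d(N) = -9
t = 14 (t = (4 - 9) + 19 = -5 + 19 = 14)
-374201 + (183923 + (t*50)*45) = -374201 + (183923 + (14*50)*45) = -374201 + (183923 + 700*45) = -374201 + (183923 + 31500) = -374201 + 215423 = -158778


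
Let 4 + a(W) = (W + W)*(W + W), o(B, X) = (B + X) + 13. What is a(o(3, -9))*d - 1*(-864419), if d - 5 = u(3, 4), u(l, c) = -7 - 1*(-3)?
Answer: 864611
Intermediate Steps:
o(B, X) = 13 + B + X
u(l, c) = -4 (u(l, c) = -7 + 3 = -4)
d = 1 (d = 5 - 4 = 1)
a(W) = -4 + 4*W**2 (a(W) = -4 + (W + W)*(W + W) = -4 + (2*W)*(2*W) = -4 + 4*W**2)
a(o(3, -9))*d - 1*(-864419) = (-4 + 4*(13 + 3 - 9)**2)*1 - 1*(-864419) = (-4 + 4*7**2)*1 + 864419 = (-4 + 4*49)*1 + 864419 = (-4 + 196)*1 + 864419 = 192*1 + 864419 = 192 + 864419 = 864611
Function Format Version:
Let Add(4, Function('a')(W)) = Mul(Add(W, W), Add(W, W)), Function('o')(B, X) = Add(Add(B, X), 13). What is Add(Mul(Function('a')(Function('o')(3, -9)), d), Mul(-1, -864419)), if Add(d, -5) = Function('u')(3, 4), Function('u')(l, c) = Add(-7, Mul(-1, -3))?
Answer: 864611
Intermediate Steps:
Function('o')(B, X) = Add(13, B, X)
Function('u')(l, c) = -4 (Function('u')(l, c) = Add(-7, 3) = -4)
d = 1 (d = Add(5, -4) = 1)
Function('a')(W) = Add(-4, Mul(4, Pow(W, 2))) (Function('a')(W) = Add(-4, Mul(Add(W, W), Add(W, W))) = Add(-4, Mul(Mul(2, W), Mul(2, W))) = Add(-4, Mul(4, Pow(W, 2))))
Add(Mul(Function('a')(Function('o')(3, -9)), d), Mul(-1, -864419)) = Add(Mul(Add(-4, Mul(4, Pow(Add(13, 3, -9), 2))), 1), Mul(-1, -864419)) = Add(Mul(Add(-4, Mul(4, Pow(7, 2))), 1), 864419) = Add(Mul(Add(-4, Mul(4, 49)), 1), 864419) = Add(Mul(Add(-4, 196), 1), 864419) = Add(Mul(192, 1), 864419) = Add(192, 864419) = 864611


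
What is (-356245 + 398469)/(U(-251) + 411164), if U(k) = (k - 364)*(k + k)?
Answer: 3016/51421 ≈ 0.058653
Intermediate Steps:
U(k) = 2*k*(-364 + k) (U(k) = (-364 + k)*(2*k) = 2*k*(-364 + k))
(-356245 + 398469)/(U(-251) + 411164) = (-356245 + 398469)/(2*(-251)*(-364 - 251) + 411164) = 42224/(2*(-251)*(-615) + 411164) = 42224/(308730 + 411164) = 42224/719894 = 42224*(1/719894) = 3016/51421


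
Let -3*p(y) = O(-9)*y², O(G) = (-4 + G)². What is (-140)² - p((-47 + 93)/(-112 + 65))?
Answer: 130246804/6627 ≈ 19654.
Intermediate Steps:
p(y) = -169*y²/3 (p(y) = -(-4 - 9)²*y²/3 = -(-13)²*y²/3 = -169*y²/3)
(-140)² - p((-47 + 93)/(-112 + 65)) = (-140)² - (-169)*((-47 + 93)/(-112 + 65))²/3 = 19600 - (-169)*(46/(-47))²/3 = 19600 - (-169)*(46*(-1/47))²/3 = 19600 - (-169)*(-46/47)²/3 = 19600 - (-169)*2116/(3*2209) = 19600 - 1*(-357604/6627) = 19600 + 357604/6627 = 130246804/6627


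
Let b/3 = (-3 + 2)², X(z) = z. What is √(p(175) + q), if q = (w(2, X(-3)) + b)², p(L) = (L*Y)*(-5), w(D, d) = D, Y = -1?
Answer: 30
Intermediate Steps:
p(L) = 5*L (p(L) = (L*(-1))*(-5) = -L*(-5) = 5*L)
b = 3 (b = 3*(-3 + 2)² = 3*(-1)² = 3*1 = 3)
q = 25 (q = (2 + 3)² = 5² = 25)
√(p(175) + q) = √(5*175 + 25) = √(875 + 25) = √900 = 30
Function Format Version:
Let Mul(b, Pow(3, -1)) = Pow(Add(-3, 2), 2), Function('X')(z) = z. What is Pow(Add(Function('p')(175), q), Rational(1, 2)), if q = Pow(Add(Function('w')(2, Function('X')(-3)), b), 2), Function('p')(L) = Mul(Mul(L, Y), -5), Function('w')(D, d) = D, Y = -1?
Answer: 30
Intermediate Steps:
Function('p')(L) = Mul(5, L) (Function('p')(L) = Mul(Mul(L, -1), -5) = Mul(Mul(-1, L), -5) = Mul(5, L))
b = 3 (b = Mul(3, Pow(Add(-3, 2), 2)) = Mul(3, Pow(-1, 2)) = Mul(3, 1) = 3)
q = 25 (q = Pow(Add(2, 3), 2) = Pow(5, 2) = 25)
Pow(Add(Function('p')(175), q), Rational(1, 2)) = Pow(Add(Mul(5, 175), 25), Rational(1, 2)) = Pow(Add(875, 25), Rational(1, 2)) = Pow(900, Rational(1, 2)) = 30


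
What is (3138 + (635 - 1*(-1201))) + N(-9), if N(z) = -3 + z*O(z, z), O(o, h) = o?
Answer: 5052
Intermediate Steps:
N(z) = -3 + z² (N(z) = -3 + z*z = -3 + z²)
(3138 + (635 - 1*(-1201))) + N(-9) = (3138 + (635 - 1*(-1201))) + (-3 + (-9)²) = (3138 + (635 + 1201)) + (-3 + 81) = (3138 + 1836) + 78 = 4974 + 78 = 5052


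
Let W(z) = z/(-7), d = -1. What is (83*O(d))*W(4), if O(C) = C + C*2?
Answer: 996/7 ≈ 142.29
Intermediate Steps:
O(C) = 3*C (O(C) = C + 2*C = 3*C)
W(z) = -z/7 (W(z) = z*(-⅐) = -z/7)
(83*O(d))*W(4) = (83*(3*(-1)))*(-⅐*4) = (83*(-3))*(-4/7) = -249*(-4/7) = 996/7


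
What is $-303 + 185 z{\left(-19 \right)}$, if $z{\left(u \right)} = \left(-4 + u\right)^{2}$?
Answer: $97562$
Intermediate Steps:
$-303 + 185 z{\left(-19 \right)} = -303 + 185 \left(-4 - 19\right)^{2} = -303 + 185 \left(-23\right)^{2} = -303 + 185 \cdot 529 = -303 + 97865 = 97562$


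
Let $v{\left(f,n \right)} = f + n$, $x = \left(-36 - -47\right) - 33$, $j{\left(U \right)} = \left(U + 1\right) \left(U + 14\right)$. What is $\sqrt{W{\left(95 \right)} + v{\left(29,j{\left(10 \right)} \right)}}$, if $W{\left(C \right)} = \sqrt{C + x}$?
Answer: $\sqrt{293 + \sqrt{73}} \approx 17.365$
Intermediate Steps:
$j{\left(U \right)} = \left(1 + U\right) \left(14 + U\right)$
$x = -22$ ($x = \left(-36 + 47\right) - 33 = 11 - 33 = -22$)
$W{\left(C \right)} = \sqrt{-22 + C}$ ($W{\left(C \right)} = \sqrt{C - 22} = \sqrt{-22 + C}$)
$\sqrt{W{\left(95 \right)} + v{\left(29,j{\left(10 \right)} \right)}} = \sqrt{\sqrt{-22 + 95} + \left(29 + \left(14 + 10^{2} + 15 \cdot 10\right)\right)} = \sqrt{\sqrt{73} + \left(29 + \left(14 + 100 + 150\right)\right)} = \sqrt{\sqrt{73} + \left(29 + 264\right)} = \sqrt{\sqrt{73} + 293} = \sqrt{293 + \sqrt{73}}$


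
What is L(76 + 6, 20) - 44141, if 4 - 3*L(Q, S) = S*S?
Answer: -44273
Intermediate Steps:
L(Q, S) = 4/3 - S²/3 (L(Q, S) = 4/3 - S*S/3 = 4/3 - S²/3)
L(76 + 6, 20) - 44141 = (4/3 - ⅓*20²) - 44141 = (4/3 - ⅓*400) - 44141 = (4/3 - 400/3) - 44141 = -132 - 44141 = -44273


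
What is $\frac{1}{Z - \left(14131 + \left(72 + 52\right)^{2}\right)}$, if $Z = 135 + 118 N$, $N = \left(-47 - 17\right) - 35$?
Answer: $- \frac{1}{41054} \approx -2.4358 \cdot 10^{-5}$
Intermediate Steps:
$N = -99$ ($N = -64 - 35 = -99$)
$Z = -11547$ ($Z = 135 + 118 \left(-99\right) = 135 - 11682 = -11547$)
$\frac{1}{Z - \left(14131 + \left(72 + 52\right)^{2}\right)} = \frac{1}{-11547 - \left(14131 + \left(72 + 52\right)^{2}\right)} = \frac{1}{-11547 - 29507} = \frac{1}{-41054} = - \frac{1}{41054}$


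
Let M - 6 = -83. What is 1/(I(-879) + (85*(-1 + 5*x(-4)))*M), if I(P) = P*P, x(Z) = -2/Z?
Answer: 2/1525647 ≈ 1.3109e-6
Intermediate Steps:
M = -77 (M = 6 - 83 = -77)
I(P) = P²
1/(I(-879) + (85*(-1 + 5*x(-4)))*M) = 1/((-879)² + (85*(-1 + 5*(-2/(-4))))*(-77)) = 1/(772641 + (85*(-1 + 5*(-2*(-¼))))*(-77)) = 1/(772641 + (85*(-1 + 5*(½)))*(-77)) = 1/(772641 + (85*(-1 + 5/2))*(-77)) = 1/(772641 + (85*(3/2))*(-77)) = 1/(772641 + (255/2)*(-77)) = 1/(772641 - 19635/2) = 1/(1525647/2) = 2/1525647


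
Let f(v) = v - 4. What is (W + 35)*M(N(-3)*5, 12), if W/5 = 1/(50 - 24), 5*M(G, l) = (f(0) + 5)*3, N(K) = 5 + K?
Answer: 549/26 ≈ 21.115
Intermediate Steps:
f(v) = -4 + v
M(G, l) = ⅗ (M(G, l) = (((-4 + 0) + 5)*3)/5 = ((-4 + 5)*3)/5 = (1*3)/5 = (⅕)*3 = ⅗)
W = 5/26 (W = 5/(50 - 24) = 5/26 ≈ 0.19231)
(W + 35)*M(N(-3)*5, 12) = (5/26 + 35)*(⅗) = (915/26)*(⅗) = 549/26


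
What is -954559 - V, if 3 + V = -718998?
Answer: -235558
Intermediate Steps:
V = -719001 (V = -3 - 718998 = -719001)
-954559 - V = -954559 - 1*(-719001) = -954559 + 719001 = -235558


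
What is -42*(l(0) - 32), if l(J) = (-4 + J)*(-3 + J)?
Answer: 840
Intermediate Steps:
-42*(l(0) - 32) = -42*((12 + 0**2 - 7*0) - 32) = -42*((12 + 0 + 0) - 32) = -42*(12 - 32) = -42*(-20) = 840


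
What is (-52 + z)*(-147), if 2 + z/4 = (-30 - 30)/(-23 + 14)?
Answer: 4900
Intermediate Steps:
z = 56/3 (z = -8 + 4*((-30 - 30)/(-23 + 14)) = -8 + 4*(-60/(-9)) = -8 + 4*(-60*(-⅑)) = -8 + 4*(20/3) = -8 + 80/3 = 56/3 ≈ 18.667)
(-52 + z)*(-147) = (-52 + 56/3)*(-147) = -100/3*(-147) = 4900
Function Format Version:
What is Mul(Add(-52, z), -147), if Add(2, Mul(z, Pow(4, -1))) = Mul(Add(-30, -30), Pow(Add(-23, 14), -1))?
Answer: 4900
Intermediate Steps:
z = Rational(56, 3) (z = Add(-8, Mul(4, Mul(Add(-30, -30), Pow(Add(-23, 14), -1)))) = Add(-8, Mul(4, Mul(-60, Pow(-9, -1)))) = Add(-8, Mul(4, Mul(-60, Rational(-1, 9)))) = Add(-8, Mul(4, Rational(20, 3))) = Add(-8, Rational(80, 3)) = Rational(56, 3) ≈ 18.667)
Mul(Add(-52, z), -147) = Mul(Add(-52, Rational(56, 3)), -147) = Mul(Rational(-100, 3), -147) = 4900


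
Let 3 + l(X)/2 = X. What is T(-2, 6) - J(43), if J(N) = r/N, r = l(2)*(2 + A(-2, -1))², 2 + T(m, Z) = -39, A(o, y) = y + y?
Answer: -41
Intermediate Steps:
A(o, y) = 2*y
T(m, Z) = -41 (T(m, Z) = -2 - 39 = -41)
l(X) = -6 + 2*X
r = 0 (r = (-6 + 2*2)*(2 + 2*(-1))² = (-6 + 4)*(2 - 2)² = -2*0² = -2*0 = 0)
J(N) = 0 (J(N) = 0/N = 0)
T(-2, 6) - J(43) = -41 - 1*0 = -41 + 0 = -41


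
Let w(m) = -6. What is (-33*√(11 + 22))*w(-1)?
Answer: 198*√33 ≈ 1137.4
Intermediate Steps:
(-33*√(11 + 22))*w(-1) = -33*√(11 + 22)*(-6) = -33*√33*(-6) = 198*√33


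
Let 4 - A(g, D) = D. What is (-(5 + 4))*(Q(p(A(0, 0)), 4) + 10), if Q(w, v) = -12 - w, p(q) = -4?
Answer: -18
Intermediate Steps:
A(g, D) = 4 - D
(-(5 + 4))*(Q(p(A(0, 0)), 4) + 10) = (-(5 + 4))*((-12 - 1*(-4)) + 10) = (-1*9)*((-12 + 4) + 10) = -9*(-8 + 10) = -9*2 = -18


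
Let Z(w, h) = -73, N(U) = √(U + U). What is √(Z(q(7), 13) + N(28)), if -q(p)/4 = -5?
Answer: √(-73 + 2*√14) ≈ 8.0942*I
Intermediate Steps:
q(p) = 20 (q(p) = -4*(-5) = 20)
N(U) = √2*√U (N(U) = √(2*U) = √2*√U)
√(Z(q(7), 13) + N(28)) = √(-73 + √2*√28) = √(-73 + √2*(2*√7)) = √(-73 + 2*√14)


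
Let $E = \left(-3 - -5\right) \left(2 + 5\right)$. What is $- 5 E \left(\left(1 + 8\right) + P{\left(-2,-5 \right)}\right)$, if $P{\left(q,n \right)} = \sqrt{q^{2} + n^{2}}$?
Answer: $-630 - 70 \sqrt{29} \approx -1007.0$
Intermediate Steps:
$E = 14$ ($E = \left(-3 + 5\right) 7 = 2 \cdot 7 = 14$)
$P{\left(q,n \right)} = \sqrt{n^{2} + q^{2}}$
$- 5 E \left(\left(1 + 8\right) + P{\left(-2,-5 \right)}\right) = \left(-5\right) 14 \left(\left(1 + 8\right) + \sqrt{\left(-5\right)^{2} + \left(-2\right)^{2}}\right) = - 70 \left(9 + \sqrt{25 + 4}\right) = - 70 \left(9 + \sqrt{29}\right) = -630 - 70 \sqrt{29}$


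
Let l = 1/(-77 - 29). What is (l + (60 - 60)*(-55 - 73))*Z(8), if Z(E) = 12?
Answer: -6/53 ≈ -0.11321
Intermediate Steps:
l = -1/106 (l = 1/(-106) = -1/106 ≈ -0.0094340)
(l + (60 - 60)*(-55 - 73))*Z(8) = (-1/106 + (60 - 60)*(-55 - 73))*12 = (-1/106 + 0*(-128))*12 = (-1/106 + 0)*12 = -1/106*12 = -6/53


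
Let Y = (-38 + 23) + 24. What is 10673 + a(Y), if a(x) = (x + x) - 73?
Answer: 10618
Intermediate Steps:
Y = 9 (Y = -15 + 24 = 9)
a(x) = -73 + 2*x (a(x) = 2*x - 73 = -73 + 2*x)
10673 + a(Y) = 10673 + (-73 + 2*9) = 10673 + (-73 + 18) = 10673 - 55 = 10618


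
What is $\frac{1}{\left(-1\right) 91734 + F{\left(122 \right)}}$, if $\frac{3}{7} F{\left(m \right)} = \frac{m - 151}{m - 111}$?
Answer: $- \frac{33}{3027425} \approx -1.09 \cdot 10^{-5}$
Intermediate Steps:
$F{\left(m \right)} = \frac{7 \left(-151 + m\right)}{3 \left(-111 + m\right)}$ ($F{\left(m \right)} = \frac{7 \frac{m - 151}{m - 111}}{3} = \frac{7 \frac{-151 + m}{-111 + m}}{3} = \frac{7 \left(-151 + m\right)}{3 \left(-111 + m\right)}$)
$\frac{1}{\left(-1\right) 91734 + F{\left(122 \right)}} = \frac{1}{\left(-1\right) 91734 + \frac{7 \left(-151 + 122\right)}{3 \left(-111 + 122\right)}} = \frac{1}{-91734 + \frac{7}{3} \cdot \frac{1}{11} \left(-29\right)} = \frac{1}{-91734 - \frac{203}{33}} = \frac{1}{- \frac{3027425}{33}} = - \frac{33}{3027425}$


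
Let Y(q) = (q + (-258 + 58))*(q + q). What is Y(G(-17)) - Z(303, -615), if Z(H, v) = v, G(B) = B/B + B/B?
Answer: -177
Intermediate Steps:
G(B) = 2 (G(B) = 1 + 1 = 2)
Y(q) = 2*q*(-200 + q) (Y(q) = (q - 200)*(2*q) = (-200 + q)*(2*q) = 2*q*(-200 + q))
Y(G(-17)) - Z(303, -615) = 2*2*(-200 + 2) - 1*(-615) = 2*2*(-198) + 615 = -792 + 615 = -177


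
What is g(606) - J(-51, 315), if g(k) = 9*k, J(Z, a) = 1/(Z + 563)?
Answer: 2792447/512 ≈ 5454.0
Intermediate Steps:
J(Z, a) = 1/(563 + Z)
g(606) - J(-51, 315) = 9*606 - 1/(563 - 51) = 5454 - 1/512 = 2792447/512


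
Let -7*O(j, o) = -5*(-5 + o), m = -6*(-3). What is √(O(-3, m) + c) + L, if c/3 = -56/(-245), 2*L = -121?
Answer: -121/2 + √12215/35 ≈ -57.342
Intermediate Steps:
L = -121/2 (L = (½)*(-121) = -121/2 ≈ -60.500)
c = 24/35 (c = 3*(-56/(-245)) = 3*(-56*(-1/245)) = 3*(8/35) = 24/35 ≈ 0.68571)
m = 18
O(j, o) = -25/7 + 5*o/7 (O(j, o) = -(-5)*(-5 + o)/7 = -(25 - 5*o)/7 = -25/7 + 5*o/7)
√(O(-3, m) + c) + L = √((-25/7 + (5/7)*18) + 24/35) - 121/2 = √((-25/7 + 90/7) + 24/35) - 121/2 = √(65/7 + 24/35) - 121/2 = √(349/35) - 121/2 = √12215/35 - 121/2 = -121/2 + √12215/35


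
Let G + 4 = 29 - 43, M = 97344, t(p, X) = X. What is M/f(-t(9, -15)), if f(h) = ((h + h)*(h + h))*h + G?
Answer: 5408/749 ≈ 7.2203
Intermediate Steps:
G = -18 (G = -4 + (29 - 43) = -4 - 14 = -18)
f(h) = -18 + 4*h³ (f(h) = ((h + h)*(h + h))*h - 18 = ((2*h)*(2*h))*h - 18 = (4*h²)*h - 18 = 4*h³ - 18 = -18 + 4*h³)
M/f(-t(9, -15)) = 97344/(-18 + 4*(-1*(-15))³) = 97344/(-18 + 4*15³) = 97344/(-18 + 4*3375) = 97344/(-18 + 13500) = 97344/13482 = 97344*(1/13482) = 5408/749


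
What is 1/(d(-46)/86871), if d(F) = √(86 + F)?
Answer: 86871*√10/20 ≈ 13736.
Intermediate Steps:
1/(d(-46)/86871) = 1/(√(86 - 46)/86871) = 1/(√40*(1/86871)) = 1/((2*√10)*(1/86871)) = 1/(2*√10/86871) = 86871*√10/20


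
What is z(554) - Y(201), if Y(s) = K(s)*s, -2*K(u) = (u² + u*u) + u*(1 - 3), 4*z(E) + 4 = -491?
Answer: 32320305/4 ≈ 8.0801e+6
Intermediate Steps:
z(E) = -495/4 (z(E) = -1 + (¼)*(-491) = -1 - 491/4 = -495/4)
K(u) = u - u² (K(u) = -((u² + u*u) + u*(1 - 3))/2 = -((u² + u²) + u*(-2))/2 = -(2*u² - 2*u)/2 = -(-2*u + 2*u²)/2 = u - u²)
Y(s) = s²*(1 - s) (Y(s) = (s*(1 - s))*s = s²*(1 - s))
z(554) - Y(201) = -495/4 - 201²*(1 - 1*201) = -495/4 - 40401*(1 - 201) = -495/4 - 40401*(-200) = -495/4 - 1*(-8080200) = -495/4 + 8080200 = 32320305/4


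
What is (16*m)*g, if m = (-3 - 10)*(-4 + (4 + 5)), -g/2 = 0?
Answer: 0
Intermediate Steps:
g = 0 (g = -2*0 = 0)
m = -65 (m = -13*(-4 + 9) = -13*5 = -65)
(16*m)*g = (16*(-65))*0 = -1040*0 = 0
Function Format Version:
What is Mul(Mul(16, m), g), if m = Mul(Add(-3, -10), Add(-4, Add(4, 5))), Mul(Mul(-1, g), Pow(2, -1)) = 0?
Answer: 0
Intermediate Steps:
g = 0 (g = Mul(-2, 0) = 0)
m = -65 (m = Mul(-13, Add(-4, 9)) = Mul(-13, 5) = -65)
Mul(Mul(16, m), g) = Mul(Mul(16, -65), 0) = Mul(-1040, 0) = 0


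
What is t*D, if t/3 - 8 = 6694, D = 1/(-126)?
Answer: -1117/7 ≈ -159.57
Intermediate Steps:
D = -1/126 ≈ -0.0079365
t = 20106 (t = 24 + 3*6694 = 24 + 20082 = 20106)
t*D = 20106*(-1/126) = -1117/7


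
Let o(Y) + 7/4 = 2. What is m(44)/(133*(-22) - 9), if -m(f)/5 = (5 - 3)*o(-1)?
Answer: 1/1174 ≈ 0.00085179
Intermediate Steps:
o(Y) = 1/4 (o(Y) = -7/4 + 2 = 1/4)
m(f) = -5/2 (m(f) = -5*(5 - 3)/4 = -10/4 = -5*1/2 = -5/2)
m(44)/(133*(-22) - 9) = -5/(2*(133*(-22) - 9)) = -5/(2*(-2926 - 9)) = -5/2/(-2935) = -5/2*(-1/2935) = 1/1174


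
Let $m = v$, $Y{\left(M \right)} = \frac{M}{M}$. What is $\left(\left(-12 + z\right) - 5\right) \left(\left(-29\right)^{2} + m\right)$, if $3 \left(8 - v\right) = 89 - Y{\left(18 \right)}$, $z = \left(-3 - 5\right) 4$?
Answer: $- \frac{120491}{3} \approx -40164.0$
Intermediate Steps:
$Y{\left(M \right)} = 1$
$z = -32$ ($z = \left(-8\right) 4 = -32$)
$v = - \frac{64}{3}$ ($v = 8 - \frac{89 - 1}{3} = 8 - \frac{88}{3} = - \frac{64}{3} \approx -21.333$)
$m = - \frac{64}{3} \approx -21.333$
$\left(\left(-12 + z\right) - 5\right) \left(\left(-29\right)^{2} + m\right) = \left(\left(-12 - 32\right) - 5\right) \left(\left(-29\right)^{2} - \frac{64}{3}\right) = \left(-44 - 5\right) \left(841 - \frac{64}{3}\right) = \left(-49\right) \frac{2459}{3} = - \frac{120491}{3}$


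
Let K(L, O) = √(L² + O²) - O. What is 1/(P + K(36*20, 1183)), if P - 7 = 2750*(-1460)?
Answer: -4016176/16129667745087 - √1917889/16129667745087 ≈ -2.4908e-7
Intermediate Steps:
P = -4014993 (P = 7 + 2750*(-1460) = 7 - 4015000 = -4014993)
1/(P + K(36*20, 1183)) = 1/(-4014993 + (√((36*20)² + 1183²) - 1*1183)) = 1/(-4014993 + (√(720² + 1399489) - 1183)) = 1/(-4014993 + (√(518400 + 1399489) - 1183)) = 1/(-4014993 + (√1917889 - 1183)) = 1/(-4014993 + (-1183 + √1917889)) = 1/(-4016176 + √1917889)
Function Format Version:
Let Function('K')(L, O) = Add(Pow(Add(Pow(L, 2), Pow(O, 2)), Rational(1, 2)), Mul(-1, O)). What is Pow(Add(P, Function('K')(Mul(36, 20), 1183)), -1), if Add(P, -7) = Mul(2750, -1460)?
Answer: Add(Rational(-4016176, 16129667745087), Mul(Rational(-1, 16129667745087), Pow(1917889, Rational(1, 2)))) ≈ -2.4908e-7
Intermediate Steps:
P = -4014993 (P = Add(7, Mul(2750, -1460)) = Add(7, -4015000) = -4014993)
Pow(Add(P, Function('K')(Mul(36, 20), 1183)), -1) = Pow(Add(-4014993, Add(Pow(Add(Pow(Mul(36, 20), 2), Pow(1183, 2)), Rational(1, 2)), Mul(-1, 1183))), -1) = Pow(Add(-4014993, Add(Pow(Add(Pow(720, 2), 1399489), Rational(1, 2)), -1183)), -1) = Pow(Add(-4014993, Add(Pow(Add(518400, 1399489), Rational(1, 2)), -1183)), -1) = Pow(Add(-4014993, Add(Pow(1917889, Rational(1, 2)), -1183)), -1) = Pow(Add(-4014993, Add(-1183, Pow(1917889, Rational(1, 2)))), -1) = Pow(Add(-4016176, Pow(1917889, Rational(1, 2))), -1)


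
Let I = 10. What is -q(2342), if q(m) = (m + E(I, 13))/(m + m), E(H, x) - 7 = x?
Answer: -1181/2342 ≈ -0.50427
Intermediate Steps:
E(H, x) = 7 + x
q(m) = (20 + m)/(2*m) (q(m) = (m + (7 + 13))/(m + m) = (m + 20)/((2*m)) = (20 + m)*(1/(2*m)) = (20 + m)/(2*m))
-q(2342) = -(20 + 2342)/(2*2342) = -2362/(2*2342) = -1*1181/2342 = -1181/2342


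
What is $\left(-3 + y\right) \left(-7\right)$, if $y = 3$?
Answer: $0$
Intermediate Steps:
$\left(-3 + y\right) \left(-7\right) = \left(-3 + 3\right) \left(-7\right) = 0 \left(-7\right) = 0$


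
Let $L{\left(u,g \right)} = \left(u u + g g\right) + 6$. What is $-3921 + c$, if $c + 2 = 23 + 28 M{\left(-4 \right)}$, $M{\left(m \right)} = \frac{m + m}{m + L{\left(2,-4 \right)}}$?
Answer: $- \frac{43012}{11} \approx -3910.2$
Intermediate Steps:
$L{\left(u,g \right)} = 6 + g^{2} + u^{2}$ ($L{\left(u,g \right)} = \left(u^{2} + g^{2}\right) + 6 = \left(g^{2} + u^{2}\right) + 6 = 6 + g^{2} + u^{2}$)
$M{\left(m \right)} = \frac{2 m}{26 + m}$ ($M{\left(m \right)} = \frac{m + m}{m + \left(6 + \left(-4\right)^{2} + 2^{2}\right)} = \frac{2 m}{m + \left(6 + 16 + 4\right)} = \frac{2 m}{m + 26} = \frac{2 m}{26 + m}$)
$c = \frac{119}{11}$ ($c = -2 + \left(23 + 28 \cdot 2 \left(-4\right) \frac{1}{26 - 4}\right) = -2 + \left(23 + 28 \cdot 2 \left(-4\right) \frac{1}{22}\right) = -2 + \left(23 + 28 \left(- \frac{4}{11}\right)\right) = -2 + \left(23 - \frac{112}{11}\right) = -2 + \frac{141}{11} = \frac{119}{11} \approx 10.818$)
$-3921 + c = -3921 + \frac{119}{11} = - \frac{43012}{11}$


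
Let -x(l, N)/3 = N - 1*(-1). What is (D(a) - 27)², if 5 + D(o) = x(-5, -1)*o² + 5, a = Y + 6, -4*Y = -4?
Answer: 729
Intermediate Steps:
Y = 1 (Y = -¼*(-4) = 1)
x(l, N) = -3 - 3*N (x(l, N) = -3*(N - 1*(-1)) = -3*(N + 1) = -3*(1 + N) = -3 - 3*N)
a = 7 (a = 1 + 6 = 7)
D(o) = 0 (D(o) = -5 + ((-3 - 3*(-1))*o² + 5) = -5 + ((-3 + 3)*o² + 5) = -5 + (0*o² + 5) = -5 + (0 + 5) = -5 + 5 = 0)
(D(a) - 27)² = (0 - 27)² = (-27)² = 729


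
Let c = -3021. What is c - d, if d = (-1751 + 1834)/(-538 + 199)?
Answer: -1024036/339 ≈ -3020.8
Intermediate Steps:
d = -83/339 (d = 83/(-339) = 83*(-1/339) = -83/339 ≈ -0.24484)
c - d = -3021 - 1*(-83/339) = -3021 + 83/339 = -1024036/339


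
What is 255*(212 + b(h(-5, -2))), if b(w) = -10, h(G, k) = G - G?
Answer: 51510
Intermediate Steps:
h(G, k) = 0
255*(212 + b(h(-5, -2))) = 255*(212 - 10) = 255*202 = 51510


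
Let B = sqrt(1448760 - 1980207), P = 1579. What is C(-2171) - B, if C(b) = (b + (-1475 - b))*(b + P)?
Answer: 873200 - I*sqrt(531447) ≈ 8.732e+5 - 729.0*I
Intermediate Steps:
C(b) = -2329025 - 1475*b (C(b) = (b + (-1475 - b))*(b + 1579) = -1475*(1579 + b) = -2329025 - 1475*b)
B = I*sqrt(531447) (B = sqrt(-531447) = I*sqrt(531447) ≈ 729.0*I)
C(-2171) - B = (-2329025 - 1475*(-2171)) - I*sqrt(531447) = (-2329025 + 3202225) - I*sqrt(531447) = 873200 - I*sqrt(531447)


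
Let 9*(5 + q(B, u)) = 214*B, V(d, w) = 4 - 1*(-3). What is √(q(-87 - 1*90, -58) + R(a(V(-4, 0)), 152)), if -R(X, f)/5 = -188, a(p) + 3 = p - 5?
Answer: I*√29463/3 ≈ 57.216*I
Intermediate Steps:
V(d, w) = 7 (V(d, w) = 4 + 3 = 7)
a(p) = -8 + p (a(p) = -3 + (p - 5) = -3 + (-5 + p) = -8 + p)
q(B, u) = -5 + 214*B/9 (q(B, u) = -5 + (214*B)/9 = -5 + 214*B/9)
R(X, f) = 940 (R(X, f) = -5*(-188) = 940)
√(q(-87 - 1*90, -58) + R(a(V(-4, 0)), 152)) = √((-5 + 214*(-87 - 1*90)/9) + 940) = √((-5 + 214*(-87 - 90)/9) + 940) = √((-5 + (214/9)*(-177)) + 940) = √((-5 - 12626/3) + 940) = √(-12641/3 + 940) = √(-9821/3) = I*√29463/3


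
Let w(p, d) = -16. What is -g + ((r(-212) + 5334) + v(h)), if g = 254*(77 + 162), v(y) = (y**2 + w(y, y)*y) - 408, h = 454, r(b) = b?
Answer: 142860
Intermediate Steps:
v(y) = -408 + y**2 - 16*y (v(y) = (y**2 - 16*y) - 408 = -408 + y**2 - 16*y)
g = 60706 (g = 254*239 = 60706)
-g + ((r(-212) + 5334) + v(h)) = -1*60706 + ((-212 + 5334) + (-408 + 454**2 - 16*454)) = -60706 + (5122 + (-408 + 206116 - 7264)) = -60706 + (5122 + 198444) = -60706 + 203566 = 142860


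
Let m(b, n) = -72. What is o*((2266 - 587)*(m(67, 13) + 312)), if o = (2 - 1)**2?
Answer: 402960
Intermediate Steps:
o = 1 (o = 1**2 = 1)
o*((2266 - 587)*(m(67, 13) + 312)) = 1*((2266 - 587)*(-72 + 312)) = 1*(1679*240) = 1*402960 = 402960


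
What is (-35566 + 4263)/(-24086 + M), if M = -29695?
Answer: 31303/53781 ≈ 0.58205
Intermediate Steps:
(-35566 + 4263)/(-24086 + M) = (-35566 + 4263)/(-24086 - 29695) = -31303/(-53781) = -31303*(-1/53781) = 31303/53781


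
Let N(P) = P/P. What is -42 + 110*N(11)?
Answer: 68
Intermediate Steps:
N(P) = 1
-42 + 110*N(11) = -42 + 110*1 = -42 + 110 = 68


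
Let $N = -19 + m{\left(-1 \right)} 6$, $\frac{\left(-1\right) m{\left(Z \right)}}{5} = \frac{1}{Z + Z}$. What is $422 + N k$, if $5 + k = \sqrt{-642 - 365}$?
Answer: $442 - 4 i \sqrt{1007} \approx 442.0 - 126.93 i$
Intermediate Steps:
$m{\left(Z \right)} = - \frac{5}{2 Z}$ ($m{\left(Z \right)} = - \frac{5}{Z + Z} = - \frac{5}{2 Z}$)
$N = -4$ ($N = -19 + - \frac{5}{2 \left(-1\right)} 6 = -19 + \left(- \frac{5}{2}\right) \left(-1\right) 6 = -19 + \frac{5}{2} \cdot 6 = -19 + 15 = -4$)
$k = -5 + i \sqrt{1007}$ ($k = -5 + \sqrt{-642 - 365} = -5 + \sqrt{-1007} = -5 + i \sqrt{1007} \approx -5.0 + 31.733 i$)
$422 + N k = 422 - 4 \left(-5 + i \sqrt{1007}\right) = 422 + \left(20 - 4 i \sqrt{1007}\right) = 442 - 4 i \sqrt{1007}$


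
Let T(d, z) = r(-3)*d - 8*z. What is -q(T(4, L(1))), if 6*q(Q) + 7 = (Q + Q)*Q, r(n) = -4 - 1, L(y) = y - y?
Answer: -793/6 ≈ -132.17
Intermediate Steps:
L(y) = 0
r(n) = -5
T(d, z) = -8*z - 5*d (T(d, z) = -5*d - 8*z = -8*z - 5*d)
q(Q) = -7/6 + Q²/3 (q(Q) = -7/6 + ((Q + Q)*Q)/6 = -7/6 + ((2*Q)*Q)/6 = -7/6 + (2*Q²)/6 = -7/6 + Q²/3)
-q(T(4, L(1))) = -(-7/6 + (-8*0 - 5*4)²/3) = -(-7/6 + (0 - 20)²/3) = -(-7/6 + (⅓)*(-20)²) = -(-7/6 + (⅓)*400) = -(-7/6 + 400/3) = -1*793/6 = -793/6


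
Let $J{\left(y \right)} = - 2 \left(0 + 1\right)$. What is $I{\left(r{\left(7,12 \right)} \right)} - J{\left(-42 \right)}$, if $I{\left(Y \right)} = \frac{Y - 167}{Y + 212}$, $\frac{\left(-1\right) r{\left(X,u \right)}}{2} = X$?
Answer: $\frac{215}{198} \approx 1.0859$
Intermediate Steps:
$r{\left(X,u \right)} = - 2 X$
$J{\left(y \right)} = -2$ ($J{\left(y \right)} = \left(-2\right) 1 = -2$)
$I{\left(Y \right)} = \frac{-167 + Y}{212 + Y}$
$I{\left(r{\left(7,12 \right)} \right)} - J{\left(-42 \right)} = \frac{-167 - 14}{212 - 14} - -2 = \frac{-167 - 14}{212 - 14} + 2 = \frac{1}{198} \left(-181\right) + 2 = - \frac{181}{198} + 2 = \frac{215}{198}$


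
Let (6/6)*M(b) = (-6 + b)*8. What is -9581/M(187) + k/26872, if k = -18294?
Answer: -35493793/4863832 ≈ -7.2975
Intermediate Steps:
M(b) = -48 + 8*b (M(b) = (-6 + b)*8 = -48 + 8*b)
-9581/M(187) + k/26872 = -9581/(-48 + 8*187) - 18294/26872 = -9581/(-48 + 1496) - 18294*1/26872 = -9581/1448 - 9147/13436 = -35493793/4863832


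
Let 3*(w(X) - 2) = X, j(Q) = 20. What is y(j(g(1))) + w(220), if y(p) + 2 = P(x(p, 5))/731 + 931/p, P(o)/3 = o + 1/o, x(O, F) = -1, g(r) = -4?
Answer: 5257723/43860 ≈ 119.88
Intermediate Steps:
P(o) = 3*o + 3/o (P(o) = 3*(o + 1/o) = 3*o + 3/o)
w(X) = 2 + X/3
y(p) = -1468/731 + 931/p (y(p) = -2 + ((3*(-1) + 3/(-1))/731 + 931/p) = -2 + ((-3 + 3*(-1))*(1/731) + 931/p) = -2 + ((-3 - 3)*(1/731) + 931/p) = -2 + (-6*1/731 + 931/p) = -2 + (-6/731 + 931/p) = -1468/731 + 931/p)
y(j(g(1))) + w(220) = (-1468/731 + 931/20) + (2 + (1/3)*220) = (-1468/731 + 931*(1/20)) + (2 + 220/3) = (-1468/731 + 931/20) + 226/3 = 651201/14620 + 226/3 = 5257723/43860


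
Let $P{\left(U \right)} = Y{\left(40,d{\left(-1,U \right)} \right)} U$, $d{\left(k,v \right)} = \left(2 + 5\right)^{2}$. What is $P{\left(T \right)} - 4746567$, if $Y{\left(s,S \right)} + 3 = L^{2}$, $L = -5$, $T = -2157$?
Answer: $-4794021$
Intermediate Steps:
$d{\left(k,v \right)} = 49$ ($d{\left(k,v \right)} = 7^{2} = 49$)
$Y{\left(s,S \right)} = 22$ ($Y{\left(s,S \right)} = -3 + \left(-5\right)^{2} = -3 + 25 = 22$)
$P{\left(U \right)} = 22 U$
$P{\left(T \right)} - 4746567 = 22 \left(-2157\right) - 4746567 = -47454 - 4746567 = -4794021$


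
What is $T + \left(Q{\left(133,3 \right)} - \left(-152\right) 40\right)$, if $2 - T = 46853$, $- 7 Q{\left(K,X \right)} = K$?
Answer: $-40790$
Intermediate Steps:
$Q{\left(K,X \right)} = - \frac{K}{7}$
$T = -46851$ ($T = 2 - 46853 = -46851$)
$T + \left(Q{\left(133,3 \right)} - \left(-152\right) 40\right) = -46851 - \left(19 - 6080\right) = -46851 - -6061 = -46851 + \left(-19 + 6080\right) = -46851 + 6061 = -40790$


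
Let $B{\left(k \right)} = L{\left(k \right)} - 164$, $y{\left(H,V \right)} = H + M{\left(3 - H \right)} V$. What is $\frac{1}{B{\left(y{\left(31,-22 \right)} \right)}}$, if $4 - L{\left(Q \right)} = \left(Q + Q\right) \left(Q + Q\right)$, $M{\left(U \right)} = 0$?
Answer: $- \frac{1}{4004} \approx -0.00024975$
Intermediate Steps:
$L{\left(Q \right)} = 4 - 4 Q^{2}$ ($L{\left(Q \right)} = 4 - \left(Q + Q\right) \left(Q + Q\right) = 4 - 2 Q 2 Q = 4 - 4 Q^{2}$)
$y{\left(H,V \right)} = H$ ($y{\left(H,V \right)} = H + 0 V = H + 0 = H$)
$B{\left(k \right)} = -160 - 4 k^{2}$ ($B{\left(k \right)} = \left(4 - 4 k^{2}\right) - 164 = -160 - 4 k^{2}$)
$\frac{1}{B{\left(y{\left(31,-22 \right)} \right)}} = \frac{1}{-160 - 4 \cdot 31^{2}} = \frac{1}{-160 - 3844} = \frac{1}{-4004} = - \frac{1}{4004}$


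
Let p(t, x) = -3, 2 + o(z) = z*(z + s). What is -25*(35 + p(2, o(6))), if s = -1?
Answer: -800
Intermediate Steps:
o(z) = -2 + z*(-1 + z) (o(z) = -2 + z*(z - 1) = -2 + z*(-1 + z))
-25*(35 + p(2, o(6))) = -25*(35 - 3) = -25*32 = -800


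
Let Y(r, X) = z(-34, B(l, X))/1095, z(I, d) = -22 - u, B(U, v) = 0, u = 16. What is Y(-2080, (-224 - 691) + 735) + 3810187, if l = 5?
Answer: 4172154727/1095 ≈ 3.8102e+6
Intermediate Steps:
z(I, d) = -38 (z(I, d) = -22 - 1*16 = -22 - 16 = -38)
Y(r, X) = -38/1095
Y(-2080, (-224 - 691) + 735) + 3810187 = -38/1095 + 3810187 = 4172154727/1095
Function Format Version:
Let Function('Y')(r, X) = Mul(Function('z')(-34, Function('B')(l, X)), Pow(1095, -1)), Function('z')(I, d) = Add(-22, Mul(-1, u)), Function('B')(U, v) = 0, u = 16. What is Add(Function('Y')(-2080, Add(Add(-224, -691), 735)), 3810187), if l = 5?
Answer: Rational(4172154727, 1095) ≈ 3.8102e+6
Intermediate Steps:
Function('z')(I, d) = -38 (Function('z')(I, d) = Add(-22, Mul(-1, 16)) = Add(-22, -16) = -38)
Function('Y')(r, X) = Rational(-38, 1095) (Function('Y')(r, X) = Mul(-38, Pow(1095, -1)) = Mul(-38, Rational(1, 1095)) = Rational(-38, 1095))
Add(Function('Y')(-2080, Add(Add(-224, -691), 735)), 3810187) = Add(Rational(-38, 1095), 3810187) = Rational(4172154727, 1095)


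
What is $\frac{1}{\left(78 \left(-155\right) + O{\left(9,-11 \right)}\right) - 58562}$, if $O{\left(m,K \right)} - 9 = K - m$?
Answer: $- \frac{1}{70663} \approx -1.4152 \cdot 10^{-5}$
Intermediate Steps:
$O{\left(m,K \right)} = 9 + K - m$ ($O{\left(m,K \right)} = 9 + \left(K - m\right) = 9 + K - m$)
$\frac{1}{\left(78 \left(-155\right) + O{\left(9,-11 \right)}\right) - 58562} = \frac{1}{\left(78 \left(-155\right) - 11\right) - 58562} = \frac{1}{\left(-12090 - 11\right) - 58562} = \frac{1}{-12101 - 58562} = \frac{1}{-70663} = - \frac{1}{70663}$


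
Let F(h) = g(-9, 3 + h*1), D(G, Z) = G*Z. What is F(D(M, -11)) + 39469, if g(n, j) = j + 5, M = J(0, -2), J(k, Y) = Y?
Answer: 39499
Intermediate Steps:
M = -2
g(n, j) = 5 + j
F(h) = 8 + h (F(h) = 5 + (3 + h*1) = 5 + (3 + h) = 8 + h)
F(D(M, -11)) + 39469 = (8 - 2*(-11)) + 39469 = (8 + 22) + 39469 = 30 + 39469 = 39499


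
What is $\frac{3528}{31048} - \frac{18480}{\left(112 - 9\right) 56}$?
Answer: $- \frac{1235307}{399743} \approx -3.0903$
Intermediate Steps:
$\frac{3528}{31048} - \frac{18480}{\left(112 - 9\right) 56} = 3528 \cdot \frac{1}{31048} - \frac{18480}{103 \cdot 56} = \frac{441}{3881} - \frac{18480}{5768} = \frac{441}{3881} - \frac{330}{103} = - \frac{1235307}{399743}$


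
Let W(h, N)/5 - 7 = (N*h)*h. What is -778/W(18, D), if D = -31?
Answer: 778/50185 ≈ 0.015503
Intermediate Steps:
W(h, N) = 35 + 5*N*h**2 (W(h, N) = 35 + 5*((N*h)*h) = 35 + 5*(N*h**2) = 35 + 5*N*h**2)
-778/W(18, D) = -778/(35 + 5*(-31)*18**2) = -778/(35 + 5*(-31)*324) = -778/(35 - 50220) = -778/(-50185) = -778*(-1/50185) = 778/50185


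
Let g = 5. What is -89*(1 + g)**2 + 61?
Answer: -3143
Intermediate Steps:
-89*(1 + g)**2 + 61 = -89*(1 + 5)**2 + 61 = -89*6**2 + 61 = -89*36 + 61 = -3204 + 61 = -3143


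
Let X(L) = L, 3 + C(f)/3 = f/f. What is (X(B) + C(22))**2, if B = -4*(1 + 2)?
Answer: 324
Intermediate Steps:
C(f) = -6 (C(f) = -9 + 3*(f/f) = -9 + 3*1 = -9 + 3 = -6)
B = -12 (B = -4*3 = -12)
(X(B) + C(22))**2 = (-12 - 6)**2 = (-18)**2 = 324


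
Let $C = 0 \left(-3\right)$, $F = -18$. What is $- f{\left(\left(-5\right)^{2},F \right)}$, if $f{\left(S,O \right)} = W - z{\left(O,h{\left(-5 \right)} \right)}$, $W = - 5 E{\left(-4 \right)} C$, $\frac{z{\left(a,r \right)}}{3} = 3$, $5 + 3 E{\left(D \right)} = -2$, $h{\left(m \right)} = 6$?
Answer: $9$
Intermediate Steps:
$E{\left(D \right)} = - \frac{7}{3}$ ($E{\left(D \right)} = - \frac{5}{3} + \frac{1}{3} \left(-2\right) = - \frac{5}{3} - \frac{2}{3} = - \frac{7}{3}$)
$C = 0$
$z{\left(a,r \right)} = 9$ ($z{\left(a,r \right)} = 3 \cdot 3 = 9$)
$W = 0$ ($W = \left(-5\right) \left(- \frac{7}{3}\right) 0 = \frac{35}{3} \cdot 0 = 0$)
$f{\left(S,O \right)} = -9$ ($f{\left(S,O \right)} = 0 - 9 = -9$)
$- f{\left(\left(-5\right)^{2},F \right)} = \left(-1\right) \left(-9\right) = 9$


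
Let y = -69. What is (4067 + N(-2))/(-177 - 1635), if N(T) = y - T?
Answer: -1000/453 ≈ -2.2075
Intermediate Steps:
N(T) = -69 - T
(4067 + N(-2))/(-177 - 1635) = (4067 + (-69 - 1*(-2)))/(-177 - 1635) = (4067 + (-69 + 2))/(-1812) = (4067 - 67)*(-1/1812) = 4000*(-1/1812) = -1000/453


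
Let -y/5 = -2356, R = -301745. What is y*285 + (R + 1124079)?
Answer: 4179634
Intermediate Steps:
y = 11780 (y = -5*(-2356) = 11780)
y*285 + (R + 1124079) = 11780*285 + (-301745 + 1124079) = 3357300 + 822334 = 4179634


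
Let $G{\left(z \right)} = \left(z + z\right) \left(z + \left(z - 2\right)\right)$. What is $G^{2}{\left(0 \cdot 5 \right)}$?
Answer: $0$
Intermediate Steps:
$G{\left(z \right)} = 2 z \left(-2 + 2 z\right)$ ($G{\left(z \right)} = 2 z \left(z + \left(-2 + z\right)\right) = 2 z \left(-2 + 2 z\right)$)
$G^{2}{\left(0 \cdot 5 \right)} = \left(4 \cdot 0 \cdot 5 \left(-1 + 0 \cdot 5\right)\right)^{2} = \left(4 \cdot 0 \left(-1 + 0\right)\right)^{2} = \left(4 \cdot 0 \left(-1\right)\right)^{2} = 0^{2} = 0$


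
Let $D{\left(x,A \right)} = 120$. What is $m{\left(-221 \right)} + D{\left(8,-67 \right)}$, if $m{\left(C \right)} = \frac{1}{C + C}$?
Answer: $\frac{53039}{442} \approx 120.0$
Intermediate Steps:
$m{\left(C \right)} = \frac{1}{2 C}$
$m{\left(-221 \right)} + D{\left(8,-67 \right)} = \frac{1}{2 \left(-221\right)} + 120 = \frac{1}{2} \left(- \frac{1}{221}\right) + 120 = - \frac{1}{442} + 120 = \frac{53039}{442}$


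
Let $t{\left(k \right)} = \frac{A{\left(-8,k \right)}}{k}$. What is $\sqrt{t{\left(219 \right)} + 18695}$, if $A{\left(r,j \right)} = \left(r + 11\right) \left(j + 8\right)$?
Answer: $\frac{\sqrt{99642226}}{73} \approx 136.74$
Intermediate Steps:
$A{\left(r,j \right)} = \left(8 + j\right) \left(11 + r\right)$ ($A{\left(r,j \right)} = \left(11 + r\right) \left(8 + j\right) = \left(8 + j\right) \left(11 + r\right)$)
$t{\left(k \right)} = \frac{24 + 3 k}{k}$ ($t{\left(k \right)} = \frac{88 + 8 \left(-8\right) + 11 k + k \left(-8\right)}{k} = \frac{88 - 64 + 11 k - 8 k}{k} = \frac{24 + 3 k}{k}$)
$\sqrt{t{\left(219 \right)} + 18695} = \sqrt{\left(3 + \frac{24}{219}\right) + 18695} = \sqrt{\left(3 + 24 \cdot \frac{1}{219}\right) + 18695} = \sqrt{\left(3 + \frac{8}{73}\right) + 18695} = \sqrt{\frac{227}{73} + 18695} = \sqrt{\frac{1364962}{73}} = \frac{\sqrt{99642226}}{73}$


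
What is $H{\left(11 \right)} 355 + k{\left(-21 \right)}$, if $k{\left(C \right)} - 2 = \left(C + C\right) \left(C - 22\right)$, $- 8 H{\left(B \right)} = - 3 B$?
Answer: $\frac{26179}{8} \approx 3272.4$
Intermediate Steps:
$H{\left(B \right)} = \frac{3 B}{8}$ ($H{\left(B \right)} = - \frac{\left(-3\right) B}{8} = \frac{3 B}{8}$)
$k{\left(C \right)} = 2 + 2 C \left(-22 + C\right)$ ($k{\left(C \right)} = 2 + \left(C + C\right) \left(C - 22\right) = 2 + 2 C \left(-22 + C\right)$)
$H{\left(11 \right)} 355 + k{\left(-21 \right)} = \frac{3}{8} \cdot 11 \cdot 355 + \left(2 - -924 + 2 \left(-21\right)^{2}\right) = \frac{33}{8} \cdot 355 + \left(2 + 924 + 2 \cdot 441\right) = \frac{11715}{8} + \left(2 + 924 + 882\right) = \frac{11715}{8} + 1808 = \frac{26179}{8}$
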